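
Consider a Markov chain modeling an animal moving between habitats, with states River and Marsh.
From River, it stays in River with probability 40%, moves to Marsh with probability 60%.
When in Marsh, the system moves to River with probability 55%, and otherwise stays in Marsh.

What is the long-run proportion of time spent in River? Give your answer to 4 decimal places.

Let the stationary distribution be π with π = πP and π_1 + π_2 = 1.
π_1 = 0.4·π_1 + 0.55·π_2
Solving with the normalization constraint gives π = (0.4783, 0.5217).
So the stationary probability of River is 0.4783.

0.4783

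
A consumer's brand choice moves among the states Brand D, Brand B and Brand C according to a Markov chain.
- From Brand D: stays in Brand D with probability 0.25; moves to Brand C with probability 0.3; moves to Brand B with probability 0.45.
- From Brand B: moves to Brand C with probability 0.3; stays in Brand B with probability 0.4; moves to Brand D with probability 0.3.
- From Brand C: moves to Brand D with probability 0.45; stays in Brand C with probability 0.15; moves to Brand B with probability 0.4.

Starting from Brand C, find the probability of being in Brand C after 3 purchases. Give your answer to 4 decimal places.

0.2584

Propagate the distribution vector 3 purchases from Brand C.
After 0 purchases: (0.0000, 0.0000, 1.0000)
After 1 purchase: (0.4500, 0.4000, 0.1500)
After 2 purchases: (0.3000, 0.4225, 0.2775)
After 3 purchases: (0.3266, 0.4150, 0.2584)
P(in Brand C after 3 purchases) = 0.2584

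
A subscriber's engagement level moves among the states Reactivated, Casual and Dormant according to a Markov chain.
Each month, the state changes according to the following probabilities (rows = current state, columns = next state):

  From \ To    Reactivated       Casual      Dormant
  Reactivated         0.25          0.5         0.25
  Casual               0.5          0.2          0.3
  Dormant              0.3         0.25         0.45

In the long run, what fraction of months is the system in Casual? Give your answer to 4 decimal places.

0.3207

Let the stationary distribution be π with π = πP and π_1 + π_2 + π_3 = 1.
π_1 = 0.25·π_1 + 0.5·π_2 + 0.3·π_3
π_2 = 0.5·π_1 + 0.2·π_2 + 0.25·π_3
Solving with the normalization constraint gives π = (0.3468, 0.3207, 0.3325).
So the stationary probability of Casual is 0.3207.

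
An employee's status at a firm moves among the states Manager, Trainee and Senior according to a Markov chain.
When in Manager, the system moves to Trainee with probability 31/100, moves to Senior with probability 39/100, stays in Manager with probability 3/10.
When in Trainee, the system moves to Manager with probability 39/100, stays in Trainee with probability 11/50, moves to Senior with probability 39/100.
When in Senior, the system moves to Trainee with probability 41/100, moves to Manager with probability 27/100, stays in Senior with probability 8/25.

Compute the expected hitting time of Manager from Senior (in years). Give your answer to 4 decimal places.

3.2119

Let t(s) be the expected number of years to first reach Manager from state s, with t(Manager) = 0. Conditioning on the first year:
t(Trainee) = 1 + 0.22·t(Trainee) + 0.39·t(Senior)
t(Senior) = 1 + 0.41·t(Trainee) + 0.32·t(Senior)
Solving: t(Trainee) = 2.8880, t(Senior) = 3.2119.
Expected years from Senior to Manager: 3.2119.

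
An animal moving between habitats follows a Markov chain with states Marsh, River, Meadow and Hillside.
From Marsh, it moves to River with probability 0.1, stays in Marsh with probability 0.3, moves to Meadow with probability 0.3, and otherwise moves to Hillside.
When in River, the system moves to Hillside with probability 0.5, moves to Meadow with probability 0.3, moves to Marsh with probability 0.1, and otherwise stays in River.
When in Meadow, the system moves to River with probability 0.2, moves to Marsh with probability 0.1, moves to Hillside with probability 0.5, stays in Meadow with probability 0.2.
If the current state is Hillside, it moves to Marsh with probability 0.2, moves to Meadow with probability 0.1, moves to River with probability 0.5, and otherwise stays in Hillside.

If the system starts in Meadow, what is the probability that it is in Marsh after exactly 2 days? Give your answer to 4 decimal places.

0.1700

Propagate the distribution vector 2 days from Meadow.
After 0 days: (0.0000, 0.0000, 1.0000, 0.0000)
After 1 day: (0.1000, 0.2000, 0.2000, 0.5000)
After 2 days: (0.1700, 0.3200, 0.1800, 0.3300)
P(in Marsh after 2 days) = 0.1700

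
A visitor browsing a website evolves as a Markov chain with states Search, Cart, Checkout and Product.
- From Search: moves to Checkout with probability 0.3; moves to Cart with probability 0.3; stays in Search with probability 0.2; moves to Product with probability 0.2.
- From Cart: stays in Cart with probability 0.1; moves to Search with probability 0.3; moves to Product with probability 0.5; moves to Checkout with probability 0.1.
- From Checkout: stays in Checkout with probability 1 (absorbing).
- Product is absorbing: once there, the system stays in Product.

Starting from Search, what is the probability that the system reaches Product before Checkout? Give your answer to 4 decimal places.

Let h(s) be the probability of absorption at Product starting from transient state s. Then h(Product) = 1 and h(Checkout) = 0. By first-step analysis:
h(Search) = 0.2·h(Search) + 0.3·h(Cart) + 0.3·0 + 0.2·1
h(Cart) = 0.3·h(Search) + 0.1·h(Cart) + 0.1·0 + 0.5·1
Solving: h(Search) = 0.5238, h(Cart) = 0.7302.
Starting from Search, the probability is 0.5238.

0.5238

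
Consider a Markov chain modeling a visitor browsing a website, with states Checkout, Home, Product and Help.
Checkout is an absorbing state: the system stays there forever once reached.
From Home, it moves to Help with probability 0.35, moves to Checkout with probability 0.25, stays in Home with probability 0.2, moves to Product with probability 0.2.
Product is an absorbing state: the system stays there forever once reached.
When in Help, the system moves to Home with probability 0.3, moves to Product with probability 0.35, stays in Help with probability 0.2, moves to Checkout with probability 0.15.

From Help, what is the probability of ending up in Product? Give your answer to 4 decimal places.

0.6355

Let h(s) be the probability of absorption at Product starting from transient state s. Then h(Product) = 1 and h(Checkout) = 0. By first-step analysis:
h(Home) = 0.25·0 + 0.2·h(Home) + 0.2·1 + 0.35·h(Help)
h(Help) = 0.15·0 + 0.3·h(Home) + 0.35·1 + 0.2·h(Help)
Solving: h(Home) = 0.5280, h(Help) = 0.6355.
Starting from Help, the probability is 0.6355.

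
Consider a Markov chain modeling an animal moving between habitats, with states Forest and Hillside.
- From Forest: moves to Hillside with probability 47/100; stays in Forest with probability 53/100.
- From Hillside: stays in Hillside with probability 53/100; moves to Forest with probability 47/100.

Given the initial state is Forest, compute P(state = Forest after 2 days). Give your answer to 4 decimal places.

Sum over the intermediate state after 1 day:
P = P(Forest→Forest)·P(Forest→Forest) + P(Forest→Hillside)·P(Hillside→Forest)
  = 0.53×0.53 + 0.47×0.47
  = 0.2809 + 0.2209 = 0.5018

0.5018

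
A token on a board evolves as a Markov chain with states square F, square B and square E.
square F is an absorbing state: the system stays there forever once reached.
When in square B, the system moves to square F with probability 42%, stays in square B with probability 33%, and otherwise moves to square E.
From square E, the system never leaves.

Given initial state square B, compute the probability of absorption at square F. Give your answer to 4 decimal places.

0.6269

Let h(s) be the probability of absorption at square F starting from transient state s. Then h(square F) = 1 and h(square E) = 0. By first-step analysis:
h(square B) = 0.42·1 + 0.33·h(square B) + 0.25·0
Solving: h(square B) = 0.6269.
Starting from square B, the probability is 0.6269.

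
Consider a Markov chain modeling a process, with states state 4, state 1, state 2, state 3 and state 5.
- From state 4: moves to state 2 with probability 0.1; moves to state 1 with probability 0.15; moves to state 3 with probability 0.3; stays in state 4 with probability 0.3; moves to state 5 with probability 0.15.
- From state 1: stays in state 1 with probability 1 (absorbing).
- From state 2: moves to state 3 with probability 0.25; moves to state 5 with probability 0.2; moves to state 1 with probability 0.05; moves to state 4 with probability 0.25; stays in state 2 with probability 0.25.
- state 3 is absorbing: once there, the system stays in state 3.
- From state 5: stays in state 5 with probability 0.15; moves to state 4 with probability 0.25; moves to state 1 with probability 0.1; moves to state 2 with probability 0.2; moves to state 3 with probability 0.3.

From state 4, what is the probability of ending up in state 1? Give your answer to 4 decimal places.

Let h(s) be the probability of absorption at state 1 starting from transient state s. Then h(state 1) = 1 and h(state 3) = 0. By first-step analysis:
h(state 4) = 0.3·h(state 4) + 0.15·1 + 0.1·h(state 2) + 0.3·0 + 0.15·h(state 5)
h(state 2) = 0.25·h(state 4) + 0.05·1 + 0.25·h(state 2) + 0.25·0 + 0.2·h(state 5)
h(state 5) = 0.25·h(state 4) + 0.1·1 + 0.2·h(state 2) + 0.3·0 + 0.15·h(state 5)
Solving: h(state 4) = 0.3048, h(state 2) = 0.2385, h(state 5) = 0.2634.
Starting from state 4, the probability is 0.3048.

0.3048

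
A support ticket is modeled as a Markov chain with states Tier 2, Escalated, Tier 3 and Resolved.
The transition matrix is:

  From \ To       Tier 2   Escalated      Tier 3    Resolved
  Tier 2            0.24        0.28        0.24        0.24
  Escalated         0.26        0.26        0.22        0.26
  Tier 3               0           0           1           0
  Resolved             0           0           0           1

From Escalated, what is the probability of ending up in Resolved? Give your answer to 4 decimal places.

0.5310

Let h(s) be the probability of absorption at Resolved starting from transient state s. Then h(Resolved) = 1 and h(Tier 3) = 0. By first-step analysis:
h(Tier 2) = 0.24·h(Tier 2) + 0.28·h(Escalated) + 0.24·0 + 0.24·1
h(Escalated) = 0.26·h(Tier 2) + 0.26·h(Escalated) + 0.22·0 + 0.26·1
Solving: h(Tier 2) = 0.5114, h(Escalated) = 0.5310.
Starting from Escalated, the probability is 0.5310.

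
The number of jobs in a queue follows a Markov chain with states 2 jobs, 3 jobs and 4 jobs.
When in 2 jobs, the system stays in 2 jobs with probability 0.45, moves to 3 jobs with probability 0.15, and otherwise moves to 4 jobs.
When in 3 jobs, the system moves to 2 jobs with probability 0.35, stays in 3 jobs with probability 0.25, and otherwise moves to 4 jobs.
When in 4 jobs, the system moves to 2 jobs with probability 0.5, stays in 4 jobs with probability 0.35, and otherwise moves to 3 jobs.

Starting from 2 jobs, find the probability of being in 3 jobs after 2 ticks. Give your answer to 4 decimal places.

0.1650

Sum over the intermediate state after 1 tick:
P = P(2 jobs→2 jobs)·P(2 jobs→3 jobs) + P(2 jobs→3 jobs)·P(3 jobs→3 jobs) + P(2 jobs→4 jobs)·P(4 jobs→3 jobs)
  = 0.45×0.15 + 0.15×0.25 + 0.4×0.15
  = 0.0675 + 0.0375 + 0.0600 = 0.1650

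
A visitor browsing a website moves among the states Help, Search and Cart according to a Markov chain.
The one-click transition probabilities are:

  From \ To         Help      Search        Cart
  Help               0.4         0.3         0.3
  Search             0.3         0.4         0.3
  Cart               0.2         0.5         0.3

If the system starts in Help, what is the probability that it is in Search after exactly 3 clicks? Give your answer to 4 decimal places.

0.3990

Propagate the distribution vector 3 clicks from Help.
After 0 clicks: (1.0000, 0.0000, 0.0000)
After 1 click: (0.4000, 0.3000, 0.3000)
After 2 clicks: (0.3100, 0.3900, 0.3000)
After 3 clicks: (0.3010, 0.3990, 0.3000)
P(in Search after 3 clicks) = 0.3990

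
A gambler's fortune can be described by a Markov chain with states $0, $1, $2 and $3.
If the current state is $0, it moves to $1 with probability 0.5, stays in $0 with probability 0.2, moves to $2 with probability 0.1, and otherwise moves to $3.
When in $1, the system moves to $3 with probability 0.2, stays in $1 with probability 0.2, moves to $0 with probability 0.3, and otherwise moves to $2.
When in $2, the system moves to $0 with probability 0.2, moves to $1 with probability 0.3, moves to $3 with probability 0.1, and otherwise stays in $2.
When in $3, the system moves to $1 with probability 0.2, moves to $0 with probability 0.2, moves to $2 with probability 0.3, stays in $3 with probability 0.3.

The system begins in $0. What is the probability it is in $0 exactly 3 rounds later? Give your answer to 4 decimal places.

0.2270

Propagate the distribution vector 3 rounds from $0.
After 0 rounds: (1.0000, 0.0000, 0.0000, 0.0000)
After 1 round: (0.2000, 0.5000, 0.1000, 0.2000)
After 2 rounds: (0.2500, 0.2700, 0.2700, 0.2100)
After 3 rounds: (0.2270, 0.3020, 0.2770, 0.1940)
P(in $0 after 3 rounds) = 0.2270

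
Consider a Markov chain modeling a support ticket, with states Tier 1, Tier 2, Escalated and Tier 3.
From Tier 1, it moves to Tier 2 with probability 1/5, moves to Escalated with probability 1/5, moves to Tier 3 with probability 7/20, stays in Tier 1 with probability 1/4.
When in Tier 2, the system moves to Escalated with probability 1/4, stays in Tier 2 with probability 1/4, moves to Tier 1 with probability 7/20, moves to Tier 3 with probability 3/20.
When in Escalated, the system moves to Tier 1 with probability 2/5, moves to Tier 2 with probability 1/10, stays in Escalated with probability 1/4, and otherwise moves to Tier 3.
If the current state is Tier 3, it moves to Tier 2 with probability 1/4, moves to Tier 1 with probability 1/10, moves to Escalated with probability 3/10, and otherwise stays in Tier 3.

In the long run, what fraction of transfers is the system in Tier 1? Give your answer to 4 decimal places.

0.2648

Let the stationary distribution be π with π = πP and π_1 + π_2 + π_3 + π_4 = 1.
π_1 = 0.25·π_1 + 0.35·π_2 + 0.4·π_3 + 0.1·π_4
π_2 = 0.2·π_1 + 0.25·π_2 + 0.1·π_3 + 0.25·π_4
π_3 = 0.2·π_1 + 0.25·π_2 + 0.25·π_3 + 0.3·π_4
Solving with the normalization constraint gives π = (0.2648, 0.1991, 0.2510, 0.2851).
So the stationary probability of Tier 1 is 0.2648.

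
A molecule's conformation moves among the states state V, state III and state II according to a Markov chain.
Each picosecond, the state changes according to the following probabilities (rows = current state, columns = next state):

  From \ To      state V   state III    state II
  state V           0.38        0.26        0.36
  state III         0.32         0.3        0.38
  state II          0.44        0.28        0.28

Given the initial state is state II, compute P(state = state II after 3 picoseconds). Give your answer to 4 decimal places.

0.3381

Propagate the distribution vector 3 picoseconds from state II.
After 0 picoseconds: (0.0000, 0.0000, 1.0000)
After 1 picosecond: (0.4400, 0.2800, 0.2800)
After 2 picoseconds: (0.3800, 0.2768, 0.3432)
After 3 picoseconds: (0.3840, 0.2779, 0.3381)
P(in state II after 3 picoseconds) = 0.3381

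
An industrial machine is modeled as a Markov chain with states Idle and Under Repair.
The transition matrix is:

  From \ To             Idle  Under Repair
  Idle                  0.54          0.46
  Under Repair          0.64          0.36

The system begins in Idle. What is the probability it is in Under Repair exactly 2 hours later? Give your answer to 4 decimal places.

Sum over the intermediate state after 1 hour:
P = P(Idle→Idle)·P(Idle→Under Repair) + P(Idle→Under Repair)·P(Under Repair→Under Repair)
  = 0.54×0.46 + 0.46×0.36
  = 0.2484 + 0.1656 = 0.4140

0.4140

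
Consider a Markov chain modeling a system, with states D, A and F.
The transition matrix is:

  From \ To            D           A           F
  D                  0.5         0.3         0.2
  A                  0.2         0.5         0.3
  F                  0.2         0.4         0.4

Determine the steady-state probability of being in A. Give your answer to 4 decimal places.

Let the stationary distribution be π with π = πP and π_1 + π_2 + π_3 = 1.
π_1 = 0.5·π_1 + 0.2·π_2 + 0.2·π_3
π_2 = 0.3·π_1 + 0.5·π_2 + 0.4·π_3
Solving with the normalization constraint gives π = (0.2857, 0.4127, 0.3016).
So the stationary probability of A is 0.4127.

0.4127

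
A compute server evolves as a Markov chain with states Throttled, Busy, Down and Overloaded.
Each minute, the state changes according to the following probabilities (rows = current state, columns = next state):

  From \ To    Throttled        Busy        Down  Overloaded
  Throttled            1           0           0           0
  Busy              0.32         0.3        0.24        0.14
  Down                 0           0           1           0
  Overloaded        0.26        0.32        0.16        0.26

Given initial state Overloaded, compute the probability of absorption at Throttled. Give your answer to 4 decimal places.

Let h(s) be the probability of absorption at Throttled starting from transient state s. Then h(Throttled) = 1 and h(Down) = 0. By first-step analysis:
h(Busy) = 0.32·1 + 0.3·h(Busy) + 0.24·0 + 0.14·h(Overloaded)
h(Overloaded) = 0.26·1 + 0.32·h(Busy) + 0.16·0 + 0.26·h(Overloaded)
Solving: h(Busy) = 0.5773, h(Overloaded) = 0.6010.
Starting from Overloaded, the probability is 0.6010.

0.6010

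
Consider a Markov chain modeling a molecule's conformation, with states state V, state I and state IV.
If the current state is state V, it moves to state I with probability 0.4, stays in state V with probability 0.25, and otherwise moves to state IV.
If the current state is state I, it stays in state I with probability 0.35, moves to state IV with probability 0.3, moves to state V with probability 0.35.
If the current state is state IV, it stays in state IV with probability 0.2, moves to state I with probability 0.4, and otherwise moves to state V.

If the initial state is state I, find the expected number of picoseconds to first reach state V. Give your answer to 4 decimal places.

2.7500

Let t(s) be the expected number of picoseconds to first reach state V from state s, with t(state V) = 0. Conditioning on the first picosecond:
t(state I) = 1 + 0.35·t(state I) + 0.3·t(state IV)
t(state IV) = 1 + 0.4·t(state I) + 0.2·t(state IV)
Solving: t(state I) = 2.7500, t(state IV) = 2.6250.
Expected picoseconds from state I to state V: 2.7500.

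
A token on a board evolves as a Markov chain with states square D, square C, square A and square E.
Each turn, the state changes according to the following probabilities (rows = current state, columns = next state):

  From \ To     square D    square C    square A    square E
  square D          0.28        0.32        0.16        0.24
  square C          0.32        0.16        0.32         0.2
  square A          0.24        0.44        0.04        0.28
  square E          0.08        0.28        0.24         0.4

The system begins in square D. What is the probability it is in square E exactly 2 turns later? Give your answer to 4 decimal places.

0.2720

Propagate the distribution vector 2 turns from square D.
After 0 turns: (1.0000, 0.0000, 0.0000, 0.0000)
After 1 turn: (0.2800, 0.3200, 0.1600, 0.2400)
After 2 turns: (0.2384, 0.2784, 0.2112, 0.2720)
P(in square E after 2 turns) = 0.2720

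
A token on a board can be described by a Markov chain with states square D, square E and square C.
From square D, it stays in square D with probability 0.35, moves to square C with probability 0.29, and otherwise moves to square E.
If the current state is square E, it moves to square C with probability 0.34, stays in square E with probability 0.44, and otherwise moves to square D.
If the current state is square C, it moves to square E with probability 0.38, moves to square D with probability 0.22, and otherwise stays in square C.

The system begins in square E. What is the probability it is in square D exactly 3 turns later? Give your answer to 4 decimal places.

0.2523

Propagate the distribution vector 3 turns from square E.
After 0 turns: (0.0000, 1.0000, 0.0000)
After 1 turn: (0.2200, 0.4400, 0.3400)
After 2 turns: (0.2486, 0.4020, 0.3494)
After 3 turns: (0.2523, 0.3991, 0.3485)
P(in square D after 3 turns) = 0.2523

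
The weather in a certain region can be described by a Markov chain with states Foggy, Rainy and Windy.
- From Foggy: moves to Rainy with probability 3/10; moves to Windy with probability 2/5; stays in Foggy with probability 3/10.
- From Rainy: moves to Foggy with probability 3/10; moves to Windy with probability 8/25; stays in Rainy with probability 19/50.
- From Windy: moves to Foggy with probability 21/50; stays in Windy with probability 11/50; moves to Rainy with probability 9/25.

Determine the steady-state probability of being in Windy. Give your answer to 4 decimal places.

Let the stationary distribution be π with π = πP and π_1 + π_2 + π_3 = 1.
π_1 = 0.3·π_1 + 0.3·π_2 + 0.42·π_3
π_2 = 0.3·π_1 + 0.38·π_2 + 0.36·π_3
Solving with the normalization constraint gives π = (0.3379, 0.3467, 0.3155).
So the stationary probability of Windy is 0.3155.

0.3155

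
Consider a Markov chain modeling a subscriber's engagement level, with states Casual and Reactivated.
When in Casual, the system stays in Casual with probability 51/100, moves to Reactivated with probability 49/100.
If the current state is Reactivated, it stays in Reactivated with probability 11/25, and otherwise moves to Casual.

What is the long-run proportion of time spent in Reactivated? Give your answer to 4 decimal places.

Let the stationary distribution be π with π = πP and π_1 + π_2 = 1.
π_1 = 0.51·π_1 + 0.56·π_2
Solving with the normalization constraint gives π = (0.5333, 0.4667).
So the stationary probability of Reactivated is 0.4667.

0.4667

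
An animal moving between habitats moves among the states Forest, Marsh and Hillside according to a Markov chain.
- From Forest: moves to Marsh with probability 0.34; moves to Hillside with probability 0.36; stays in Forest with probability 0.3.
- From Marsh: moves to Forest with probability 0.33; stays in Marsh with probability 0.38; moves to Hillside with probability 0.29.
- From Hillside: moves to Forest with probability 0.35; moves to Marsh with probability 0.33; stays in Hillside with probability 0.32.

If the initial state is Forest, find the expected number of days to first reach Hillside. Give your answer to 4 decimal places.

2.9832

Let t(s) be the expected number of days to first reach Hillside from state s, with t(Hillside) = 0. Conditioning on the first day:
t(Forest) = 1 + 0.3·t(Forest) + 0.34·t(Marsh)
t(Marsh) = 1 + 0.33·t(Forest) + 0.38·t(Marsh)
Solving: t(Forest) = 2.9832, t(Marsh) = 3.2007.
Expected days from Forest to Hillside: 2.9832.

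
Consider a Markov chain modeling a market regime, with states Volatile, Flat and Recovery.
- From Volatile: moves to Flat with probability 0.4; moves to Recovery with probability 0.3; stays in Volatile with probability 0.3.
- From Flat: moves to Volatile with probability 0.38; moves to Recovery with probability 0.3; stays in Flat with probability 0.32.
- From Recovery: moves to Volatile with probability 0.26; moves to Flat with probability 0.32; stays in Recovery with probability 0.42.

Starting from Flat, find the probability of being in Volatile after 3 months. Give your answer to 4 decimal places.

0.3146

Propagate the distribution vector 3 months from Flat.
After 0 months: (0.0000, 1.0000, 0.0000)
After 1 month: (0.3800, 0.3200, 0.3000)
After 2 months: (0.3136, 0.3504, 0.3360)
After 3 months: (0.3146, 0.3451, 0.3403)
P(in Volatile after 3 months) = 0.3146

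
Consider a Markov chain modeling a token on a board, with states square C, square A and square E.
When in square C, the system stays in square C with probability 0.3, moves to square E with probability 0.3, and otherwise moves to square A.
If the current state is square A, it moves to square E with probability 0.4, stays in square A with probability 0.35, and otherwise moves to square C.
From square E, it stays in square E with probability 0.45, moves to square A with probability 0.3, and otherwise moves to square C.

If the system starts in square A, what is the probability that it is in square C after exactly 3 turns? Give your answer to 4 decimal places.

Propagate the distribution vector 3 turns from square A.
After 0 turns: (0.0000, 1.0000, 0.0000)
After 1 turn: (0.2500, 0.3500, 0.4000)
After 2 turns: (0.2625, 0.3425, 0.3950)
After 3 turns: (0.2631, 0.3434, 0.3935)
P(in square C after 3 turns) = 0.2631

0.2631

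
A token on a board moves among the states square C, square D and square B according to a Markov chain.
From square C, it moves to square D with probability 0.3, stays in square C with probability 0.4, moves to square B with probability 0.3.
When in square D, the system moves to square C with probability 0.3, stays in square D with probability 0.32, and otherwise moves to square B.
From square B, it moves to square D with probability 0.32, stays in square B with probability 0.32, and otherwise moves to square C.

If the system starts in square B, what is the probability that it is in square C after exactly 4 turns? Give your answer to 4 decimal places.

Propagate the distribution vector 4 turns from square B.
After 0 turns: (0.0000, 0.0000, 1.0000)
After 1 turn: (0.3600, 0.3200, 0.3200)
After 2 turns: (0.3552, 0.3128, 0.3320)
After 3 turns: (0.3554, 0.3129, 0.3317)
After 4 turns: (0.3554, 0.3129, 0.3317)
P(in square C after 4 turns) = 0.3554

0.3554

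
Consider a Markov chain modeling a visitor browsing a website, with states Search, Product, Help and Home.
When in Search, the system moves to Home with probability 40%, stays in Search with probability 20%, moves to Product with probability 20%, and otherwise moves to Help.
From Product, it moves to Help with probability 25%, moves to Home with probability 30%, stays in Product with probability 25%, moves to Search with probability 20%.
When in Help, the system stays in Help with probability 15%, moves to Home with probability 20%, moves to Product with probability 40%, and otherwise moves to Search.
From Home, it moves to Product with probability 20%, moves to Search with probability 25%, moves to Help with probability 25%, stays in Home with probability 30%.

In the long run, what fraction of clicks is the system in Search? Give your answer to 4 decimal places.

0.2259

Let the stationary distribution be π with π = πP and π_1 + π_2 + π_3 + π_4 = 1.
π_1 = 0.2·π_1 + 0.2·π_2 + 0.25·π_3 + 0.25·π_4
π_2 = 0.2·π_1 + 0.25·π_2 + 0.4·π_3 + 0.2·π_4
π_3 = 0.2·π_1 + 0.25·π_2 + 0.15·π_3 + 0.25·π_4
Solving with the normalization constraint gives π = (0.2259, 0.2562, 0.2170, 0.3009).
So the stationary probability of Search is 0.2259.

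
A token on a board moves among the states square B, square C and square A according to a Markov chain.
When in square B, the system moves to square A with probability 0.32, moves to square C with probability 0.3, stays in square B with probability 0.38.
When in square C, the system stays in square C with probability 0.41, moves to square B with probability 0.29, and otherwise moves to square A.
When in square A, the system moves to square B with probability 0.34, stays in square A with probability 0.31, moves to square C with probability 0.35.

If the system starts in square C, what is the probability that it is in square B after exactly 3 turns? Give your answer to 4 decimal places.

Propagate the distribution vector 3 turns from square C.
After 0 turns: (0.0000, 1.0000, 0.0000)
After 1 turn: (0.2900, 0.4100, 0.3000)
After 2 turns: (0.3311, 0.3601, 0.3088)
After 3 turns: (0.3352, 0.3551, 0.3097)
P(in square B after 3 turns) = 0.3352

0.3352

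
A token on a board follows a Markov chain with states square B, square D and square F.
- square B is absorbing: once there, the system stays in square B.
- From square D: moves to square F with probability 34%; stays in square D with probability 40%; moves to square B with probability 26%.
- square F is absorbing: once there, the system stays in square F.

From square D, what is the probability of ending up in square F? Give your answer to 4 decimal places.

0.5667

Let h(s) be the probability of absorption at square F starting from transient state s. Then h(square F) = 1 and h(square B) = 0. By first-step analysis:
h(square D) = 0.26·0 + 0.4·h(square D) + 0.34·1
Solving: h(square D) = 0.5667.
Starting from square D, the probability is 0.5667.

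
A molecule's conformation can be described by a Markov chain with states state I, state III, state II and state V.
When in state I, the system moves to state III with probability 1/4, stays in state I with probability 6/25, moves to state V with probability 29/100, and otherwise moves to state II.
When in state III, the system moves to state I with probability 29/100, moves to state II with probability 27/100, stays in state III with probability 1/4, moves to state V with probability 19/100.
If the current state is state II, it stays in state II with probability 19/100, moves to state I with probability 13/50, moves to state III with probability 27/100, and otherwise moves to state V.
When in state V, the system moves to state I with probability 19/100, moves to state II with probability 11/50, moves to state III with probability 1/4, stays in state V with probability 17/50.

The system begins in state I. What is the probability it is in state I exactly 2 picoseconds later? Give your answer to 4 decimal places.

0.2424

Propagate the distribution vector 2 picoseconds from state I.
After 0 picoseconds: (1.0000, 0.0000, 0.0000, 0.0000)
After 1 picosecond: (0.2400, 0.2500, 0.2200, 0.2900)
After 2 picoseconds: (0.2424, 0.2544, 0.2259, 0.2773)
P(in state I after 2 picoseconds) = 0.2424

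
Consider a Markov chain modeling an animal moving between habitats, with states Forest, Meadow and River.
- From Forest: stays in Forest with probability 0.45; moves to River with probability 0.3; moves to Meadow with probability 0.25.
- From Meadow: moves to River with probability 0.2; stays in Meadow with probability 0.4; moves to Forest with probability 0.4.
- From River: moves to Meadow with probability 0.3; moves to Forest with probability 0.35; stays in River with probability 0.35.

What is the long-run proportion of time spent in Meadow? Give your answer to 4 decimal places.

0.3108

Let the stationary distribution be π with π = πP and π_1 + π_2 + π_3 = 1.
π_1 = 0.45·π_1 + 0.4·π_2 + 0.35·π_3
π_2 = 0.25·π_1 + 0.4·π_2 + 0.3·π_3
Solving with the normalization constraint gives π = (0.4062, 0.3108, 0.2831).
So the stationary probability of Meadow is 0.3108.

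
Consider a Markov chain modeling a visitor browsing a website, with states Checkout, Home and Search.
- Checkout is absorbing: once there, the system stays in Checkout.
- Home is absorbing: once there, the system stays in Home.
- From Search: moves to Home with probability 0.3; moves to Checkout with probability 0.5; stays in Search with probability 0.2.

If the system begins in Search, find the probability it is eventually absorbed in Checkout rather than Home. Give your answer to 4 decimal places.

Let h(s) be the probability of absorption at Checkout starting from transient state s. Then h(Checkout) = 1 and h(Home) = 0. By first-step analysis:
h(Search) = 0.5·1 + 0.3·0 + 0.2·h(Search)
Solving: h(Search) = 0.6250.
Starting from Search, the probability is 0.6250.

0.6250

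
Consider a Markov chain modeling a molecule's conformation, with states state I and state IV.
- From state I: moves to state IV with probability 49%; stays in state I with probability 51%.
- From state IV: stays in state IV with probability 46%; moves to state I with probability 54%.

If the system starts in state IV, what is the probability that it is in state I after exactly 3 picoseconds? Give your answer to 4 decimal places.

0.5243

Propagate the distribution vector 3 picoseconds from state IV.
After 0 picoseconds: (0.0000, 1.0000)
After 1 picosecond: (0.5400, 0.4600)
After 2 picoseconds: (0.5238, 0.4762)
After 3 picoseconds: (0.5243, 0.4757)
P(in state I after 3 picoseconds) = 0.5243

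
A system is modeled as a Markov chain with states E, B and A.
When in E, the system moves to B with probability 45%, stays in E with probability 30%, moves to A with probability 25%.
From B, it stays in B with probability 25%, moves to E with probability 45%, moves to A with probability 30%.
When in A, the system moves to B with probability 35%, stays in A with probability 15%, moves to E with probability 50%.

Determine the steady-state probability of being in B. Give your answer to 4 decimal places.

Let the stationary distribution be π with π = πP and π_1 + π_2 + π_3 = 1.
π_1 = 0.3·π_1 + 0.45·π_2 + 0.5·π_3
π_2 = 0.45·π_1 + 0.25·π_2 + 0.35·π_3
Solving with the normalization constraint gives π = (0.4019, 0.3547, 0.2434).
So the stationary probability of B is 0.3547.

0.3547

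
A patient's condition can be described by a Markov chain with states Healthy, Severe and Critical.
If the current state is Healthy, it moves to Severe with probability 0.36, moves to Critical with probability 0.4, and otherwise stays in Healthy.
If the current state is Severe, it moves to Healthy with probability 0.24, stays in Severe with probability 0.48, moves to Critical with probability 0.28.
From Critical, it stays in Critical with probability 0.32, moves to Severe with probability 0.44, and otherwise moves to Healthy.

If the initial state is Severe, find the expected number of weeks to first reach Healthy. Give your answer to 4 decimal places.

Let t(s) be the expected number of weeks to first reach Healthy from state s, with t(Healthy) = 0. Conditioning on the first week:
t(Severe) = 1 + 0.48·t(Severe) + 0.28·t(Critical)
t(Critical) = 1 + 0.44·t(Severe) + 0.32·t(Critical)
Solving: t(Severe) = 4.1667, t(Critical) = 4.1667.
Expected weeks from Severe to Healthy: 4.1667.

4.1667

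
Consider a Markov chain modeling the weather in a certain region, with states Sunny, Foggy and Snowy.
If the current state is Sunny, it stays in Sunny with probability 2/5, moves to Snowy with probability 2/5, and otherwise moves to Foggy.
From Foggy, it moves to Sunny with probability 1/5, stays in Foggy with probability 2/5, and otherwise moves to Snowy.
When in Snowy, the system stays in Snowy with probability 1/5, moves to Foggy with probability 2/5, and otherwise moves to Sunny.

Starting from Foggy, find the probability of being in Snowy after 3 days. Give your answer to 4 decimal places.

0.3360

Propagate the distribution vector 3 days from Foggy.
After 0 days: (0.0000, 1.0000, 0.0000)
After 1 day: (0.2000, 0.4000, 0.4000)
After 2 days: (0.3200, 0.3600, 0.3200)
After 3 days: (0.3280, 0.3360, 0.3360)
P(in Snowy after 3 days) = 0.3360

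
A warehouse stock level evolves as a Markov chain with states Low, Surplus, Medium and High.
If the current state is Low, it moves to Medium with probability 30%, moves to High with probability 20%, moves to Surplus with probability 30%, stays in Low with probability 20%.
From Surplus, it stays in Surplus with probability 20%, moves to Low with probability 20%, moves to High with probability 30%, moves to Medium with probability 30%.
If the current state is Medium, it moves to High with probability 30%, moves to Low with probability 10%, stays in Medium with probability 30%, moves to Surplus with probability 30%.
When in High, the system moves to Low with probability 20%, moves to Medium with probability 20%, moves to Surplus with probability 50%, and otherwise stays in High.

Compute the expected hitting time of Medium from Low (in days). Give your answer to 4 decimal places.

3.5843

Let t(s) be the expected number of days to first reach Medium from state s, with t(Medium) = 0. Conditioning on the first day:
t(Low) = 1 + 0.2·t(Low) + 0.3·t(Surplus) + 0.2·t(High)
t(Surplus) = 1 + 0.2·t(Low) + 0.2·t(Surplus) + 0.3·t(High)
t(High) = 1 + 0.2·t(Low) + 0.5·t(Surplus) + 0.1·t(High)
Solving: t(Low) = 3.5843, t(Surplus) = 3.6145, t(High) = 3.9157.
Expected days from Low to Medium: 3.5843.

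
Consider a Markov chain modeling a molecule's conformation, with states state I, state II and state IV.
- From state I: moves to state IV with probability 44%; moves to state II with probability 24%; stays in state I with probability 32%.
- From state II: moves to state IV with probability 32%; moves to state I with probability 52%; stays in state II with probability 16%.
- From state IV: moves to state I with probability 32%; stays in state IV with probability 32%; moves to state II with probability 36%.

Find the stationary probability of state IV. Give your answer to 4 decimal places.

0.3647

Let the stationary distribution be π with π = πP and π_1 + π_2 + π_3 = 1.
π_1 = 0.32·π_1 + 0.52·π_2 + 0.32·π_3
π_2 = 0.24·π_1 + 0.16·π_2 + 0.36·π_3
Solving with the normalization constraint gives π = (0.3725, 0.2627, 0.3647).
So the stationary probability of state IV is 0.3647.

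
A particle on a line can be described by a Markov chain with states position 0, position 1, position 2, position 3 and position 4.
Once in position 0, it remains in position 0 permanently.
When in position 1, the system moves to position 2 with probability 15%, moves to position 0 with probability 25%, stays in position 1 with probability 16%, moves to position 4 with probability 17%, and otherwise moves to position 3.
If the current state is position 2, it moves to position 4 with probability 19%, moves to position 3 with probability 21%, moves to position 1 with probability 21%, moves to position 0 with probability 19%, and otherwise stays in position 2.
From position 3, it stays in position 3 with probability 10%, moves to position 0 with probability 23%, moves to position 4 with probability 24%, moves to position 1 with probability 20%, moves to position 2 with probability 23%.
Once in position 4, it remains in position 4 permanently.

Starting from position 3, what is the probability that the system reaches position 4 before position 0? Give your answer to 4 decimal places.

Let h(s) be the probability of absorption at position 4 starting from transient state s. Then h(position 4) = 1 and h(position 0) = 0. By first-step analysis:
h(position 1) = 0.25·0 + 0.16·h(position 1) + 0.15·h(position 2) + 0.27·h(position 3) + 0.17·1
h(position 2) = 0.19·0 + 0.21·h(position 1) + 0.2·h(position 2) + 0.21·h(position 3) + 0.19·1
h(position 3) = 0.23·0 + 0.2·h(position 1) + 0.23·h(position 2) + 0.1·h(position 3) + 0.24·1
Solving: h(position 1) = 0.4459, h(position 2) = 0.4829, h(position 3) = 0.4892.
Starting from position 3, the probability is 0.4892.

0.4892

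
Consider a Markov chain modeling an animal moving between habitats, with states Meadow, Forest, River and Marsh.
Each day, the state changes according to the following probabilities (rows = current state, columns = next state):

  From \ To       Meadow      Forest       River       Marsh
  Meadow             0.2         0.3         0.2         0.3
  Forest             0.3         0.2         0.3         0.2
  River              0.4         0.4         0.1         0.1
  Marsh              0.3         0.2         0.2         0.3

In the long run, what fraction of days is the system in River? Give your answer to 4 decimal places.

0.2064

Let the stationary distribution be π with π = πP and π_1 + π_2 + π_3 + π_4 = 1.
π_1 = 0.2·π_1 + 0.3·π_2 + 0.4·π_3 + 0.3·π_4
π_2 = 0.3·π_1 + 0.2·π_2 + 0.4·π_3 + 0.2·π_4
π_3 = 0.2·π_1 + 0.3·π_2 + 0.1·π_3 + 0.2·π_4
Solving with the normalization constraint gives π = (0.2915, 0.2704, 0.2064, 0.2317).
So the stationary probability of River is 0.2064.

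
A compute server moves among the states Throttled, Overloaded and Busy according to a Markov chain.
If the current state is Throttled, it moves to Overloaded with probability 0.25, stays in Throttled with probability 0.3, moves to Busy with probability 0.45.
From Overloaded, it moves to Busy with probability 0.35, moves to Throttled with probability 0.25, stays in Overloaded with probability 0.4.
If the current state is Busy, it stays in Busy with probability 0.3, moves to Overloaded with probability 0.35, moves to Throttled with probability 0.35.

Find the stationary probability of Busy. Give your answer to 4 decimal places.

0.3620

Let the stationary distribution be π with π = πP and π_1 + π_2 + π_3 = 1.
π_1 = 0.3·π_1 + 0.25·π_2 + 0.35·π_3
π_2 = 0.25·π_1 + 0.4·π_2 + 0.35·π_3
Solving with the normalization constraint gives π = (0.3013, 0.3367, 0.3620).
So the stationary probability of Busy is 0.3620.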